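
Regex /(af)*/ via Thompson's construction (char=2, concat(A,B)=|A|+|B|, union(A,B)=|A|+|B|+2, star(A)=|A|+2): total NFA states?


Syntax tree has 2 char leaf(s), 0 union(s), 1 star(s)
chars contribute 2×2 = 4; each union adds +2; each star adds +2
Total: 4 + 0 + 2 = 6 states


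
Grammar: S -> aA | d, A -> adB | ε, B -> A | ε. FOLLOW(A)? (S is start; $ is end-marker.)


$ ∈ FOLLOW(S). For each A -> αBβ: add FIRST(β)\{ε} to FOLLOW(B); if β nullable, add FOLLOW(A).
FOLLOW(A) = {$}


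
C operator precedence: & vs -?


'-' is additive (level 9); '&' is bitwise AND (level 5)
Higher level binds tighter
'-' has higher precedence than '&'


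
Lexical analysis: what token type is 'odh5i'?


Pattern: letter/underscore followed by alphanumerics, not a keyword
Type: IDENTIFIER


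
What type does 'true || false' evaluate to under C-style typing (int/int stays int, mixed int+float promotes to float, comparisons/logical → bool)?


Operand types: bool || bool
Rule: logical operators take bool operands and yield bool
Result type: bool


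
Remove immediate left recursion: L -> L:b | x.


Left-recursive alternatives: L:b; non-recursive: x
Introduce L': L -> xL', L' -> :bL' | ε


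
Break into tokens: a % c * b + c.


Scan left to right, longest-match per lexeme
Tokens: ID(a), OP(%), ID(c), OP(*), ID(b), OP(+), ID(c)


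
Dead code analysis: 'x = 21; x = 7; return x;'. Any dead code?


first assignment to x is overwritten before any read
Dead: 'x = 21'


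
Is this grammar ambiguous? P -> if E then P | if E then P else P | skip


dangling else: 'if E then if E then skip else skip' parses two ways
Ambiguous


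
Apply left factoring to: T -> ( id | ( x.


Common prefix: '('
Factored: T -> ( T', T' -> id | x


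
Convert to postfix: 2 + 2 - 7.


Left to right (same or higher precedence on left)
Postfix: 2 2 + 7 -


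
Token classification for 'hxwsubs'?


Pattern: letter/underscore followed by alphanumerics, not a keyword
Type: IDENTIFIER


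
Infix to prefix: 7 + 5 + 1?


left-to-right (same/higher precedence on left): tree is (+ (+ 7 5) 1)
Prefix: + + 7 5 1


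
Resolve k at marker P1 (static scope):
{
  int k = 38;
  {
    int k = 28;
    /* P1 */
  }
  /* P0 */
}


k declared in the same block as P1
k = 28


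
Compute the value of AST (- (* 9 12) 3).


Evaluate inner: (* 9 12) = 108
Evaluate root: (- 108 3) = 105
Result: 105


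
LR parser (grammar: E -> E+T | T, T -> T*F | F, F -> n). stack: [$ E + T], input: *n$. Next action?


'*' can extend T; shift to build T -> T*F
Action: shift


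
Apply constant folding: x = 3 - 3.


3 - 3 = 0 at compile time
Optimized: x = 0


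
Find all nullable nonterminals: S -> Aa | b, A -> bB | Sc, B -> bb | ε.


A nonterminal is nullable iff some alternative derives ε (directly, or every symbol in it is nullable)
Nullable: {B}


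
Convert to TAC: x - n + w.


Break into single-operator statements:
t1 = x - n
t2 = t1 + w


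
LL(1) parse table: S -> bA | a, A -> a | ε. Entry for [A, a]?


For [A, a]: 'a' ∈ FIRST(a)
Entry: A -> a


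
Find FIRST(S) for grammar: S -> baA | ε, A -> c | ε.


Per alternative of S: FIRST(baA) = {b}; FIRST(ε) = {ε}
FIRST(S) = {b, ε}


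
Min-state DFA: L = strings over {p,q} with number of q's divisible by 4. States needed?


Track (count of q) mod 4: states 0..3, accept at 0
Minimal DFA: 4 states


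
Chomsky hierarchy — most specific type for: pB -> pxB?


LHS has context (more than one symbol) and |LHS| ≤ |RHS|
Classification: Type 1 (Context-Sensitive)


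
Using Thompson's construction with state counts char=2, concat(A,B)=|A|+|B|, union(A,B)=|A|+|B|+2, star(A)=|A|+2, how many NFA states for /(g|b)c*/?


Syntax tree has 3 char leaf(s), 1 union(s), 1 star(s)
chars contribute 3×2 = 6; each union adds +2; each star adds +2
Total: 6 + 2 + 2 = 10 states


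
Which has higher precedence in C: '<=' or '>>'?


'>>' is shift (level 8); '<=' is relational (level 7)
Higher level binds tighter
'>>' has higher precedence than '<='


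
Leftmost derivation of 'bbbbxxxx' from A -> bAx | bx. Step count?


Derivation: A => bAx => bbAxx => bbbAxxx => bbbbxxxx
Steps: 4


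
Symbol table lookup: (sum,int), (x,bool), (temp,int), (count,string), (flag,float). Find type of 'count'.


Lookup 'count' → type string


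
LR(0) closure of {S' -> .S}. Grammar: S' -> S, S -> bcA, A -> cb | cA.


Start: S' -> .S
For each item with dot before a nonterminal B, add B -> .γ for every B-production
Closure: [S' -> .S, S -> .bcA]


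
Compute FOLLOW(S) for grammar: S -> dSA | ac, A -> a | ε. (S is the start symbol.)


$ ∈ FOLLOW(S). For each A -> αBβ: add FIRST(β)\{ε} to FOLLOW(B); if β nullable, add FOLLOW(A).
FOLLOW(S) = {$, a}


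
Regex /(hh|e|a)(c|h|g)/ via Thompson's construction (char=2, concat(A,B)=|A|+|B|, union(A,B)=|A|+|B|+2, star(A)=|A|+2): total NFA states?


Syntax tree has 7 char leaf(s), 4 union(s), 0 star(s)
chars contribute 7×2 = 14; each union adds +2; each star adds +2
Total: 14 + 8 + 0 = 22 states


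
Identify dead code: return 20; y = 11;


statement follows a return and is unreachable
Dead: 'y = 11'


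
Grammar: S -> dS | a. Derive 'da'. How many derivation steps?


Derivation: S => dS => da
Steps: 2


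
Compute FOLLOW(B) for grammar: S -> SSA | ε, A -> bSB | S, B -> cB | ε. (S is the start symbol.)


$ ∈ FOLLOW(S). For each A -> αBβ: add FIRST(β)\{ε} to FOLLOW(B); if β nullable, add FOLLOW(A).
FOLLOW(B) = {$, b, c}


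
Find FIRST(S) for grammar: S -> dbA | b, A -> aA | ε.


Per alternative of S: FIRST(dbA) = {d}; FIRST(b) = {b}
FIRST(S) = {b, d}


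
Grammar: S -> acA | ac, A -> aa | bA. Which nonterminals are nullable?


A nonterminal is nullable iff some alternative derives ε (directly, or every symbol in it is nullable)
Nullable: {}


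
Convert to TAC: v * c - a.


Break into single-operator statements:
t1 = v * c
t2 = t1 - a


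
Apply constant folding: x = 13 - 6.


13 - 6 = 7 at compile time
Optimized: x = 7


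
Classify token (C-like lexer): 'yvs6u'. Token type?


Pattern: letter/underscore followed by alphanumerics, not a keyword
Type: IDENTIFIER


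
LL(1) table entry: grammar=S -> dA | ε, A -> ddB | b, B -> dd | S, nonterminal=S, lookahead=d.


For [S, d]: 'd' ∈ FIRST(dA)
Entry: S -> dA


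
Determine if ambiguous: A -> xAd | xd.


balanced x^n…d^n: each string has a unique parse
Unambiguous


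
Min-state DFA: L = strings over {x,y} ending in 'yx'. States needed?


Track the longest suffix of input matching a prefix of 'yx': 3 classes (prefixes of length 0..2)
Minimal DFA: 3 states


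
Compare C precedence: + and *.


'*' is multiplicative (level 10); '+' is additive (level 9)
Higher level binds tighter
'*' has higher precedence than '+'


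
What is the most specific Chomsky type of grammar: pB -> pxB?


LHS has context (more than one symbol) and |LHS| ≤ |RHS|
Classification: Type 1 (Context-Sensitive)


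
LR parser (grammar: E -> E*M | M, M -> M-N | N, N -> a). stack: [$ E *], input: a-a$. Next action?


no handle ('E*' is not any RHS); shift 'a'
Action: shift


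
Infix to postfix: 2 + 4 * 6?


* has higher precedence, evaluate 4*6 first
Postfix: 2 4 6 * +


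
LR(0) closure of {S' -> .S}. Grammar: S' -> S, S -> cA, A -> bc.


Start: S' -> .S
For each item with dot before a nonterminal B, add B -> .γ for every B-production
Closure: [S' -> .S, S -> .cA]


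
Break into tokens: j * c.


Scan left to right, longest-match per lexeme
Tokens: ID(j), OP(*), ID(c)


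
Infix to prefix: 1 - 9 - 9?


left-to-right (same/higher precedence on left): tree is (- (- 1 9) 9)
Prefix: - - 1 9 9


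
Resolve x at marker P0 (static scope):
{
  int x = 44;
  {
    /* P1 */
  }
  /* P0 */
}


x declared in the same block as P0
x = 44


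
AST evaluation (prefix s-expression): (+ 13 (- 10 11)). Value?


Evaluate inner: (- 10 11) = -1
Evaluate root: (+ 13 -1) = 12
Result: 12


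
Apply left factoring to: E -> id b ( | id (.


Common prefix: 'id'
Factored: E -> id E', E' -> b ( | (


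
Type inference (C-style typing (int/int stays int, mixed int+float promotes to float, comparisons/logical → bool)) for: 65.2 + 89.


Operand types: float + int
Rule: mixed int/float promotes to float; int/int stays int
Result type: float


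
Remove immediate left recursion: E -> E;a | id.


Left-recursive alternatives: E;a; non-recursive: id
Introduce E': E -> idE', E' -> ;aE' | ε


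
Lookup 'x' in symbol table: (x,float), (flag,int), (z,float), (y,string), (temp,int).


Lookup 'x' → type float


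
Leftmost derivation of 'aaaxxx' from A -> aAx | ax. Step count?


Derivation: A => aAx => aaAxx => aaaxxx
Steps: 3


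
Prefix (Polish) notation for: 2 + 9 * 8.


'*' binds tighter: tree is (+ 2 (* 9 8))
Prefix: + 2 * 9 8


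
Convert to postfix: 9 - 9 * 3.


* has higher precedence, evaluate 9*3 first
Postfix: 9 9 3 * -


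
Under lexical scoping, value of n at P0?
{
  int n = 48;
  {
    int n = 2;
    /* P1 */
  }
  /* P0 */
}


n declared in the same block as P0
n = 48


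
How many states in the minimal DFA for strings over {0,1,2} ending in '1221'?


Track the longest suffix of input matching a prefix of '1221': 5 classes (prefixes of length 0..4)
Minimal DFA: 5 states


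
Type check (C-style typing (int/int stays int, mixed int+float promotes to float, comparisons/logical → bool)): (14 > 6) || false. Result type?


Operand types: bool || bool
Rule: logical operators take bool operands and yield bool
Result type: bool


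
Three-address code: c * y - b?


Break into single-operator statements:
t1 = c * y
t2 = t1 - b


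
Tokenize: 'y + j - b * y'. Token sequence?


Scan left to right, longest-match per lexeme
Tokens: ID(y), OP(+), ID(j), OP(-), ID(b), OP(*), ID(y)


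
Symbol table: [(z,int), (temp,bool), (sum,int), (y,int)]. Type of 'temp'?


Lookup 'temp' → type bool


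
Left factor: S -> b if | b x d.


Common prefix: 'b'
Factored: S -> b S', S' -> if | x d


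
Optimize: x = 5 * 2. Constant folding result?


5 * 2 = 10 at compile time
Optimized: x = 10


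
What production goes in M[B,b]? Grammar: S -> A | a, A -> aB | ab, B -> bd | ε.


For [B, b]: 'b' ∈ FIRST(bd)
Entry: B -> bd


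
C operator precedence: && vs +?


'+' is additive (level 9); '&&' is logical AND (level 2)
Higher level binds tighter
'+' has higher precedence than '&&'


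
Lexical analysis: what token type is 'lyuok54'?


Pattern: letter/underscore followed by alphanumerics, not a keyword
Type: IDENTIFIER


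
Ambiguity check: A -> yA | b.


right-linear, alternatives start with distinct terminals 'y' vs 'b': unique leftmost derivation
Unambiguous


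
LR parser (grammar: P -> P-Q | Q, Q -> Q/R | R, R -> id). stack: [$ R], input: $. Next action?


'R' (not preceded by Q/) is the handle for Q -> R
Action: reduce (Q -> R)


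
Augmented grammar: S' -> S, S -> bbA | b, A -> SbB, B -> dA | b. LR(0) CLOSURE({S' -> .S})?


Start: S' -> .S
For each item with dot before a nonterminal B, add B -> .γ for every B-production
Closure: [S' -> .S, S -> .bbA, S -> .b]


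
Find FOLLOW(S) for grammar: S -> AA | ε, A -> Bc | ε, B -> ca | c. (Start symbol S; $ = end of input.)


$ ∈ FOLLOW(S). For each A -> αBβ: add FIRST(β)\{ε} to FOLLOW(B); if β nullable, add FOLLOW(A).
FOLLOW(S) = {$}


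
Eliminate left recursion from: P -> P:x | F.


Left-recursive alternatives: P:x; non-recursive: F
Introduce P': P -> FP', P' -> :xP' | ε


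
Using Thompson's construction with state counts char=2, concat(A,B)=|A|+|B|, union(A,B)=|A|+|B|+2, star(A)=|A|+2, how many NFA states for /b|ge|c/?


Syntax tree has 4 char leaf(s), 2 union(s), 0 star(s)
chars contribute 4×2 = 8; each union adds +2; each star adds +2
Total: 8 + 4 + 0 = 12 states


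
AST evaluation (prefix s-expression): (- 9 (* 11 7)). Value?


Evaluate inner: (* 11 7) = 77
Evaluate root: (- 9 77) = -68
Result: -68


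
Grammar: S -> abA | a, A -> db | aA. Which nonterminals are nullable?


A nonterminal is nullable iff some alternative derives ε (directly, or every symbol in it is nullable)
Nullable: {}


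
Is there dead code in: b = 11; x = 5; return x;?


b is assigned but never read
Dead: 'b = 11'


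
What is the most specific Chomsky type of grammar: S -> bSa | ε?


Single nonterminal LHS, but b^n a^n is not regular
Classification: Type 2 (Context-Free)


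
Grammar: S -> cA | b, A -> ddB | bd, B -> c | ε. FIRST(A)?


Per alternative of A: FIRST(ddB) = {d}; FIRST(bd) = {b}
FIRST(A) = {b, d}


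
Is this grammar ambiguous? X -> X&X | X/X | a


'a&a/a' has two parse trees (no precedence encoded between & and /)
Ambiguous


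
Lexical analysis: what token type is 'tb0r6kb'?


Pattern: letter/underscore followed by alphanumerics, not a keyword
Type: IDENTIFIER


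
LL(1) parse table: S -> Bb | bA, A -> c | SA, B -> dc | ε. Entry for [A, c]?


For [A, c]: 'c' ∈ FIRST(c)
Entry: A -> c


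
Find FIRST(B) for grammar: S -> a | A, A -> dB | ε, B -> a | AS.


Per alternative of B: FIRST(a) = {a}; FIRST(AS) = {a, d, ε}
FIRST(B) = {a, d, ε}


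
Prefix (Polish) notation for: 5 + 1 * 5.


'*' binds tighter: tree is (+ 5 (* 1 5))
Prefix: + 5 * 1 5


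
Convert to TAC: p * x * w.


Break into single-operator statements:
t1 = p * x
t2 = t1 * w


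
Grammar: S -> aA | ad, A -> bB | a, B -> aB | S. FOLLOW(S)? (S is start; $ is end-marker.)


$ ∈ FOLLOW(S). For each A -> αBβ: add FIRST(β)\{ε} to FOLLOW(B); if β nullable, add FOLLOW(A).
FOLLOW(S) = {$}


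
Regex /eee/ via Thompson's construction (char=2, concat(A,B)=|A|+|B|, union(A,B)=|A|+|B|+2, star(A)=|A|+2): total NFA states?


Syntax tree has 3 char leaf(s), 0 union(s), 0 star(s)
chars contribute 3×2 = 6; each union adds +2; each star adds +2
Total: 6 + 0 + 0 = 6 states


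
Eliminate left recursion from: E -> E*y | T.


Left-recursive alternatives: E*y; non-recursive: T
Introduce E': E -> TE', E' -> *yE' | ε


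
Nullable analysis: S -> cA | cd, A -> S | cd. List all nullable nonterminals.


A nonterminal is nullable iff some alternative derives ε (directly, or every symbol in it is nullable)
Nullable: {}


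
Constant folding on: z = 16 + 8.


16 + 8 = 24 at compile time
Optimized: z = 24


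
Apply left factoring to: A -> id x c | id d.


Common prefix: 'id'
Factored: A -> id A', A' -> x c | d


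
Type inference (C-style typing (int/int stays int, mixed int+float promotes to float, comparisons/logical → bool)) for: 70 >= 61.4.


Operand types: int >= float
Rule: comparison yields bool
Result type: bool


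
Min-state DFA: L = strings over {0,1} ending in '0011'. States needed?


Track the longest suffix of input matching a prefix of '0011': 5 classes (prefixes of length 0..4)
Minimal DFA: 5 states


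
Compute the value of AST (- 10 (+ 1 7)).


Evaluate inner: (+ 1 7) = 8
Evaluate root: (- 10 8) = 2
Result: 2


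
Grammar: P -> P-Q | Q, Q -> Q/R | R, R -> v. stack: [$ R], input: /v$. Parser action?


'R' (not preceded by Q/) is the handle for Q -> R
Action: reduce (Q -> R)


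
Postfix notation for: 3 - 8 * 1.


* has higher precedence, evaluate 8*1 first
Postfix: 3 8 1 * -


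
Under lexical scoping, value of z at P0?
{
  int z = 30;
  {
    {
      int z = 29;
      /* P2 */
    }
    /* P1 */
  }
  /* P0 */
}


z declared in the same block as P0
z = 30


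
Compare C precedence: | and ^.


'^' is bitwise XOR (level 4); '|' is bitwise OR (level 3)
Higher level binds tighter
'^' has higher precedence than '|'


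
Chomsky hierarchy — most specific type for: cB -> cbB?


LHS has context (more than one symbol) and |LHS| ≤ |RHS|
Classification: Type 1 (Context-Sensitive)


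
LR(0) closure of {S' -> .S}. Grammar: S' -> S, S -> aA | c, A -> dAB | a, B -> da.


Start: S' -> .S
For each item with dot before a nonterminal B, add B -> .γ for every B-production
Closure: [S' -> .S, S -> .aA, S -> .c]


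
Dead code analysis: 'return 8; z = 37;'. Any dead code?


statement follows a return and is unreachable
Dead: 'z = 37'


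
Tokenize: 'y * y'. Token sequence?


Scan left to right, longest-match per lexeme
Tokens: ID(y), OP(*), ID(y)


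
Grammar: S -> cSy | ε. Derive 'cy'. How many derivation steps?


Derivation: S => cSy => cy
Steps: 2


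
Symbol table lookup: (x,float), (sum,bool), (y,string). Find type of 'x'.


Lookup 'x' → type float


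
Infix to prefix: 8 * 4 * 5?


left-to-right (same/higher precedence on left): tree is (* (* 8 4) 5)
Prefix: * * 8 4 5


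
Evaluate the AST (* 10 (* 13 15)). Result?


Evaluate inner: (* 13 15) = 195
Evaluate root: (* 10 195) = 1950
Result: 1950


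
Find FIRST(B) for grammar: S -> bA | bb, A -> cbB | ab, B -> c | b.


Per alternative of B: FIRST(c) = {c}; FIRST(b) = {b}
FIRST(B) = {b, c}


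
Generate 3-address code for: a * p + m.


Break into single-operator statements:
t1 = a * p
t2 = t1 + m


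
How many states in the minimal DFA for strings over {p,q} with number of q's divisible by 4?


Track (count of q) mod 4: states 0..3, accept at 0
Minimal DFA: 4 states


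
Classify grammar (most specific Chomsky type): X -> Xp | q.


Left-linear: every RHS is a terminal or one nonterminal followed by a terminal
Classification: Type 3 (Regular)


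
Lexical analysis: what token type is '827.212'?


Pattern: digits with a decimal point
Type: FLOAT_LITERAL


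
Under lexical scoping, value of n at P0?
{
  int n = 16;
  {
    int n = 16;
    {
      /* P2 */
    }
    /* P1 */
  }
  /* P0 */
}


n declared in the same block as P0
n = 16


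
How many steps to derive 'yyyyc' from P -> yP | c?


Derivation: P => yP => yyP => yyyP => yyyyP => yyyyc
Steps: 5


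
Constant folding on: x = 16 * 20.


16 * 20 = 320 at compile time
Optimized: x = 320


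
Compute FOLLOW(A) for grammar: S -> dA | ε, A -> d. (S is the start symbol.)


$ ∈ FOLLOW(S). For each A -> αBβ: add FIRST(β)\{ε} to FOLLOW(B); if β nullable, add FOLLOW(A).
FOLLOW(A) = {$}


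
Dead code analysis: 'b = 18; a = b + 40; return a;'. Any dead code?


b is read by a's definition; a is returned
No dead code


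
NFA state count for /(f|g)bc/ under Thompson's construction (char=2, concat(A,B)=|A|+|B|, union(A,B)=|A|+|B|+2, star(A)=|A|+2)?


Syntax tree has 4 char leaf(s), 1 union(s), 0 star(s)
chars contribute 4×2 = 8; each union adds +2; each star adds +2
Total: 8 + 2 + 0 = 10 states


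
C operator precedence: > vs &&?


'>' is relational (level 7); '&&' is logical AND (level 2)
Higher level binds tighter
'>' has higher precedence than '&&'


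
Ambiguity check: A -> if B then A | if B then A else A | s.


dangling else: 'if B then if B then s else s' parses two ways
Ambiguous


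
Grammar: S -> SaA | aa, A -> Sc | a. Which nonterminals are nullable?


A nonterminal is nullable iff some alternative derives ε (directly, or every symbol in it is nullable)
Nullable: {}


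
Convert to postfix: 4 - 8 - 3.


Left to right (same or higher precedence on left)
Postfix: 4 8 - 3 -


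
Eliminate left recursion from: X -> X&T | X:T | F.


Left-recursive alternatives: X&T, X:T; non-recursive: F
Introduce X': X -> FX', X' -> &TX' | :TX' | ε


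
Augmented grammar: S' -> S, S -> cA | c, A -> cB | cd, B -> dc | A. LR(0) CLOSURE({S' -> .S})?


Start: S' -> .S
For each item with dot before a nonterminal B, add B -> .γ for every B-production
Closure: [S' -> .S, S -> .cA, S -> .c]


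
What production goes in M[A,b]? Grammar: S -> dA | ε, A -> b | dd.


For [A, b]: 'b' ∈ FIRST(b)
Entry: A -> b


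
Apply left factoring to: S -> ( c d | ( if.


Common prefix: '('
Factored: S -> ( S', S' -> c d | if


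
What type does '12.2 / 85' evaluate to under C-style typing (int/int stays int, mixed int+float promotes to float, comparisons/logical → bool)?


Operand types: float / int
Rule: mixed int/float promotes to float; int/int stays int
Result type: float


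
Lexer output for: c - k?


Scan left to right, longest-match per lexeme
Tokens: ID(c), OP(-), ID(k)


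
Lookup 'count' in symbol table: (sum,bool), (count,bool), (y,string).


Lookup 'count' → type bool


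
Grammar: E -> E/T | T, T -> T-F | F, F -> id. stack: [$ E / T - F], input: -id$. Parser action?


handle 'T-F' on top
Action: reduce (T -> T-F)


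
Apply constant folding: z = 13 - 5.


13 - 5 = 8 at compile time
Optimized: z = 8


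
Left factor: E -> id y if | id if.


Common prefix: 'id'
Factored: E -> id E', E' -> y if | if


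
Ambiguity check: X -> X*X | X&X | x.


'x*x&x' has two parse trees (no precedence encoded between * and &)
Ambiguous


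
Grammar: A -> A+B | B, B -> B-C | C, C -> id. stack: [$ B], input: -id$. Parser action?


shift '-' to continue B -> B-C
Action: shift


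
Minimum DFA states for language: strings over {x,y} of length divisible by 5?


Track length mod 5: states 0..4, accept at 0
Minimal DFA: 5 states


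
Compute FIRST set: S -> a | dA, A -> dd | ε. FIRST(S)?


Per alternative of S: FIRST(a) = {a}; FIRST(dA) = {d}
FIRST(S) = {a, d}


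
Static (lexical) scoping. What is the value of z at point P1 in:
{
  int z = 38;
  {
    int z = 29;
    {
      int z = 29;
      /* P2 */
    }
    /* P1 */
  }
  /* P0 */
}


z declared in the same block as P1
z = 29


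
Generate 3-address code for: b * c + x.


Break into single-operator statements:
t1 = b * c
t2 = t1 + x


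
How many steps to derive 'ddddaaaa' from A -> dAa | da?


Derivation: A => dAa => ddAaa => dddAaaa => ddddaaaa
Steps: 4


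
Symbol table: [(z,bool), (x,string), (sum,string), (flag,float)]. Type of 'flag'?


Lookup 'flag' → type float


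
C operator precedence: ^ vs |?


'^' is bitwise XOR (level 4); '|' is bitwise OR (level 3)
Higher level binds tighter
'^' has higher precedence than '|'


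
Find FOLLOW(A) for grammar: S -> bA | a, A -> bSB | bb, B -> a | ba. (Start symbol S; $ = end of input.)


$ ∈ FOLLOW(S). For each A -> αBβ: add FIRST(β)\{ε} to FOLLOW(B); if β nullable, add FOLLOW(A).
FOLLOW(A) = {$, a, b}


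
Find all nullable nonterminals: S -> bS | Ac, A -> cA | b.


A nonterminal is nullable iff some alternative derives ε (directly, or every symbol in it is nullable)
Nullable: {}


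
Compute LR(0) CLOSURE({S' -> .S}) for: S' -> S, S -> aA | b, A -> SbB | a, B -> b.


Start: S' -> .S
For each item with dot before a nonterminal B, add B -> .γ for every B-production
Closure: [S' -> .S, S -> .aA, S -> .b]


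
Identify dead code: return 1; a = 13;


statement follows a return and is unreachable
Dead: 'a = 13'


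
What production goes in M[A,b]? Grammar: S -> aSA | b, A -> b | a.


For [A, b]: 'b' ∈ FIRST(b)
Entry: A -> b


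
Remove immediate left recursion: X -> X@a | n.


Left-recursive alternatives: X@a; non-recursive: n
Introduce X': X -> nX', X' -> @aX' | ε


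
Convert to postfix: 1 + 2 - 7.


Left to right (same or higher precedence on left)
Postfix: 1 2 + 7 -


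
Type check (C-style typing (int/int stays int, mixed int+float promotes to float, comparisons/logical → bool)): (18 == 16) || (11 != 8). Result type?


Operand types: bool || bool
Rule: logical operators take bool operands and yield bool
Result type: bool


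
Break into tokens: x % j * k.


Scan left to right, longest-match per lexeme
Tokens: ID(x), OP(%), ID(j), OP(*), ID(k)


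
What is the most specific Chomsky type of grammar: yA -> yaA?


LHS has context (more than one symbol) and |LHS| ≤ |RHS|
Classification: Type 1 (Context-Sensitive)


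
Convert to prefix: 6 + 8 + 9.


left-to-right (same/higher precedence on left): tree is (+ (+ 6 8) 9)
Prefix: + + 6 8 9


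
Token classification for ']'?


Pattern: delimiter/punctuation
Type: PUNCTUATION


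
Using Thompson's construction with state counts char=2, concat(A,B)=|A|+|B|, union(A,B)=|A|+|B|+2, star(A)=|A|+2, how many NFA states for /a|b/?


Syntax tree has 2 char leaf(s), 1 union(s), 0 star(s)
chars contribute 2×2 = 4; each union adds +2; each star adds +2
Total: 4 + 2 + 0 = 6 states


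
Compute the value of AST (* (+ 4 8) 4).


Evaluate inner: (+ 4 8) = 12
Evaluate root: (* 12 4) = 48
Result: 48


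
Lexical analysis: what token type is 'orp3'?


Pattern: letter/underscore followed by alphanumerics, not a keyword
Type: IDENTIFIER


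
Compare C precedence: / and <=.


'/' is multiplicative (level 10); '<=' is relational (level 7)
Higher level binds tighter
'/' has higher precedence than '<='


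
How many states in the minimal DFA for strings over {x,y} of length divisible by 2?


Track length mod 2: states 0..1, accept at 0
Minimal DFA: 2 states


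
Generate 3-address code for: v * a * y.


Break into single-operator statements:
t1 = v * a
t2 = t1 * y


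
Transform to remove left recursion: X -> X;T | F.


Left-recursive alternatives: X;T; non-recursive: F
Introduce X': X -> FX', X' -> ;TX' | ε


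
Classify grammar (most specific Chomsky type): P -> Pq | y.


Left-linear: every RHS is a terminal or one nonterminal followed by a terminal
Classification: Type 3 (Regular)


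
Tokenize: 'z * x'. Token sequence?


Scan left to right, longest-match per lexeme
Tokens: ID(z), OP(*), ID(x)


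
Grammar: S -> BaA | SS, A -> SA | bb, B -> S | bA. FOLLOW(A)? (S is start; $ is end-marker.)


$ ∈ FOLLOW(S). For each A -> αBβ: add FIRST(β)\{ε} to FOLLOW(B); if β nullable, add FOLLOW(A).
FOLLOW(A) = {$, a, b}


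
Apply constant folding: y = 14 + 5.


14 + 5 = 19 at compile time
Optimized: y = 19


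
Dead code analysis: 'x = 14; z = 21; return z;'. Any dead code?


x is assigned but never read
Dead: 'x = 14'


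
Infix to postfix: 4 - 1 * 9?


* has higher precedence, evaluate 1*9 first
Postfix: 4 1 9 * -


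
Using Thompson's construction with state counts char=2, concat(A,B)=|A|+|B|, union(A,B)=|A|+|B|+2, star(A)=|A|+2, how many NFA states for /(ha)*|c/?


Syntax tree has 3 char leaf(s), 1 union(s), 1 star(s)
chars contribute 3×2 = 6; each union adds +2; each star adds +2
Total: 6 + 2 + 2 = 10 states


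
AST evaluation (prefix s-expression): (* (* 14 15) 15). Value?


Evaluate inner: (* 14 15) = 210
Evaluate root: (* 210 15) = 3150
Result: 3150


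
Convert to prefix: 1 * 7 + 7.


left-to-right (same/higher precedence on left): tree is (+ (* 1 7) 7)
Prefix: + * 1 7 7


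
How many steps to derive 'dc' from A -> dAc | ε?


Derivation: A => dAc => dc
Steps: 2


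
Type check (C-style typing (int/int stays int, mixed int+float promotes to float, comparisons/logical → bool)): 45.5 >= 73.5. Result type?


Operand types: float >= float
Rule: comparison yields bool
Result type: bool


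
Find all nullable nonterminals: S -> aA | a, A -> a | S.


A nonterminal is nullable iff some alternative derives ε (directly, or every symbol in it is nullable)
Nullable: {}


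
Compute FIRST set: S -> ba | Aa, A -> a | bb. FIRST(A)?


Per alternative of A: FIRST(a) = {a}; FIRST(bb) = {b}
FIRST(A) = {a, b}


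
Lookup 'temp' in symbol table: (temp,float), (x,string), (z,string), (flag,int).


Lookup 'temp' → type float


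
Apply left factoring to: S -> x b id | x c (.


Common prefix: 'x'
Factored: S -> x S', S' -> b id | c (


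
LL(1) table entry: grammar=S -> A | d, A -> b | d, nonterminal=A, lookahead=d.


For [A, d]: 'd' ∈ FIRST(d)
Entry: A -> d


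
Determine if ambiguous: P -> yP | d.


right-linear, alternatives start with distinct terminals 'y' vs 'd': unique leftmost derivation
Unambiguous


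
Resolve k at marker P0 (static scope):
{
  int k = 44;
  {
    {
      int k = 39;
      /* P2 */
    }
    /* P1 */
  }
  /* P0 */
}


k declared in the same block as P0
k = 44


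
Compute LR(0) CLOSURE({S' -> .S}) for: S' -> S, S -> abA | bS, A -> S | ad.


Start: S' -> .S
For each item with dot before a nonterminal B, add B -> .γ for every B-production
Closure: [S' -> .S, S -> .abA, S -> .bS]


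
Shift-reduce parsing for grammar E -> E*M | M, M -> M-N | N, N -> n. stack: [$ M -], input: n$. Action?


no handle; shift 'n'
Action: shift


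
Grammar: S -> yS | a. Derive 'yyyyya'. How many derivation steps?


Derivation: S => yS => yyS => yyyS => yyyyS => yyyyyS => yyyyya
Steps: 6


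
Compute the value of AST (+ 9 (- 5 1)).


Evaluate inner: (- 5 1) = 4
Evaluate root: (+ 9 4) = 13
Result: 13


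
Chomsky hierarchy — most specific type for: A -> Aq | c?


Left-linear: every RHS is a terminal or one nonterminal followed by a terminal
Classification: Type 3 (Regular)


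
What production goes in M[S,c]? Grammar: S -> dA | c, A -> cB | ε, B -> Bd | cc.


For [S, c]: 'c' ∈ FIRST(c)
Entry: S -> c


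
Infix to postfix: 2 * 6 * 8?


Left to right (same or higher precedence on left)
Postfix: 2 6 * 8 *


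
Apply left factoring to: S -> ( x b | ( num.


Common prefix: '('
Factored: S -> ( S', S' -> x b | num


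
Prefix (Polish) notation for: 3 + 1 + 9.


left-to-right (same/higher precedence on left): tree is (+ (+ 3 1) 9)
Prefix: + + 3 1 9


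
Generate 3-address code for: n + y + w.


Break into single-operator statements:
t1 = n + y
t2 = t1 + w


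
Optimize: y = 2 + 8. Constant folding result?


2 + 8 = 10 at compile time
Optimized: y = 10


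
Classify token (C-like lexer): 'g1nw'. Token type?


Pattern: letter/underscore followed by alphanumerics, not a keyword
Type: IDENTIFIER


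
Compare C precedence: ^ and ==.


'==' is equality (level 6); '^' is bitwise XOR (level 4)
Higher level binds tighter
'==' has higher precedence than '^'


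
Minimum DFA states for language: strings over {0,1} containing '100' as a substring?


KMP-style automaton: 3 progress states + 1 absorbing accept = 4
Minimal DFA: 4 states


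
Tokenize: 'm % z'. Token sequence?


Scan left to right, longest-match per lexeme
Tokens: ID(m), OP(%), ID(z)


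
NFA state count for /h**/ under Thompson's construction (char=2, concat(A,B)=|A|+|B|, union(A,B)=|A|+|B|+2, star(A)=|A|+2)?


Syntax tree has 1 char leaf(s), 0 union(s), 2 star(s)
chars contribute 1×2 = 2; each union adds +2; each star adds +2
Total: 2 + 0 + 4 = 6 states


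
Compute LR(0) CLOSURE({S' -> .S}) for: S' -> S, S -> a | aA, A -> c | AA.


Start: S' -> .S
For each item with dot before a nonterminal B, add B -> .γ for every B-production
Closure: [S' -> .S, S -> .a, S -> .aA]


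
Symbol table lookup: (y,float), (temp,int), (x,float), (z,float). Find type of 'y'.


Lookup 'y' → type float


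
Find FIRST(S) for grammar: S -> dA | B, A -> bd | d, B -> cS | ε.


Per alternative of S: FIRST(dA) = {d}; FIRST(B) = {c, ε}
FIRST(S) = {c, d, ε}


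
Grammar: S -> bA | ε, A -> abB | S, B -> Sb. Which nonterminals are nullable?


A nonterminal is nullable iff some alternative derives ε (directly, or every symbol in it is nullable)
Nullable: {A, S}


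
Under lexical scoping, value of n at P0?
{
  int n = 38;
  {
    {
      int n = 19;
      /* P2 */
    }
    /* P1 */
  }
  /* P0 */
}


n declared in the same block as P0
n = 38


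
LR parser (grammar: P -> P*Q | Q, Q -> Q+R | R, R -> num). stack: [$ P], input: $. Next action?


start symbol P on stack, input exhausted
Action: accept


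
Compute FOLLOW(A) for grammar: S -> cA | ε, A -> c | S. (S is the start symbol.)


$ ∈ FOLLOW(S). For each A -> αBβ: add FIRST(β)\{ε} to FOLLOW(B); if β nullable, add FOLLOW(A).
FOLLOW(A) = {$}


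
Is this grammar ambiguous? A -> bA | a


right-linear, alternatives start with distinct terminals 'b' vs 'a': unique leftmost derivation
Unambiguous


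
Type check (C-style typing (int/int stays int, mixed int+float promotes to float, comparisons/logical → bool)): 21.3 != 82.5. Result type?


Operand types: float != float
Rule: comparison yields bool
Result type: bool


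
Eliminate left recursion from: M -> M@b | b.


Left-recursive alternatives: M@b; non-recursive: b
Introduce M': M -> bM', M' -> @bM' | ε


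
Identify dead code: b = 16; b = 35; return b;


first assignment to b is overwritten before any read
Dead: 'b = 16'


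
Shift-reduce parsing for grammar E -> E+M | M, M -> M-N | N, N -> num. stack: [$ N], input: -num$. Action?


'N' (not preceded by M-) is the handle for M -> N
Action: reduce (M -> N)


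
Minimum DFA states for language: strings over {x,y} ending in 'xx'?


Track the longest suffix of input matching a prefix of 'xx': 3 classes (prefixes of length 0..2)
Minimal DFA: 3 states


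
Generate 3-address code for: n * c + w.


Break into single-operator statements:
t1 = n * c
t2 = t1 + w


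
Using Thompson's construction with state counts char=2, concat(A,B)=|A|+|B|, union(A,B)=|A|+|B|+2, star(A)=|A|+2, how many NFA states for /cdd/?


Syntax tree has 3 char leaf(s), 0 union(s), 0 star(s)
chars contribute 3×2 = 6; each union adds +2; each star adds +2
Total: 6 + 0 + 0 = 6 states


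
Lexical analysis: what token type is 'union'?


Pattern: reserved word
Type: KEYWORD


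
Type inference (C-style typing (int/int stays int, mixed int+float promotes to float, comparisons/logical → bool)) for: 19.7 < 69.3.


Operand types: float < float
Rule: comparison yields bool
Result type: bool


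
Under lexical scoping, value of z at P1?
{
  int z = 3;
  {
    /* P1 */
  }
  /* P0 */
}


P1's block does not declare z; resolves to the enclosing declaration at depth 0
z = 3


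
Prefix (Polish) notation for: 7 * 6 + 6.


left-to-right (same/higher precedence on left): tree is (+ (* 7 6) 6)
Prefix: + * 7 6 6


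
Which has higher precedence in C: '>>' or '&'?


'>>' is shift (level 8); '&' is bitwise AND (level 5)
Higher level binds tighter
'>>' has higher precedence than '&'


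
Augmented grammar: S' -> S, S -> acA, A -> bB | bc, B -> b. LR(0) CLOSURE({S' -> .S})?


Start: S' -> .S
For each item with dot before a nonterminal B, add B -> .γ for every B-production
Closure: [S' -> .S, S -> .acA]


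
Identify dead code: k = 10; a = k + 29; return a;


k is read by a's definition; a is returned
No dead code


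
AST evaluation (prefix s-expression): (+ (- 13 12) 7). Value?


Evaluate inner: (- 13 12) = 1
Evaluate root: (+ 1 7) = 8
Result: 8


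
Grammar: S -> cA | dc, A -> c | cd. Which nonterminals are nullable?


A nonterminal is nullable iff some alternative derives ε (directly, or every symbol in it is nullable)
Nullable: {}


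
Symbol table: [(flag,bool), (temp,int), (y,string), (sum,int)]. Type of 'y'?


Lookup 'y' → type string


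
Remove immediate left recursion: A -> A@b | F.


Left-recursive alternatives: A@b; non-recursive: F
Introduce A': A -> FA', A' -> @bA' | ε


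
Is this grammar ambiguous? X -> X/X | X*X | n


'n/n*n' has two parse trees (no precedence encoded between / and *)
Ambiguous


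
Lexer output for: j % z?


Scan left to right, longest-match per lexeme
Tokens: ID(j), OP(%), ID(z)


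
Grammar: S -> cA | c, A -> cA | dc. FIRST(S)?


Per alternative of S: FIRST(cA) = {c}; FIRST(c) = {c}
FIRST(S) = {c}


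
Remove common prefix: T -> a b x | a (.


Common prefix: 'a'
Factored: T -> a T', T' -> b x | (


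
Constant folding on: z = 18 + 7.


18 + 7 = 25 at compile time
Optimized: z = 25


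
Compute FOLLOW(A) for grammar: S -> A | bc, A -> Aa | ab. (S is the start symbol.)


$ ∈ FOLLOW(S). For each A -> αBβ: add FIRST(β)\{ε} to FOLLOW(B); if β nullable, add FOLLOW(A).
FOLLOW(A) = {$, a}


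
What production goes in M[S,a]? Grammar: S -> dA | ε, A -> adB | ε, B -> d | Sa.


For [S, a]: ε is nullable and 'a' ∈ FOLLOW(S)
Entry: S -> ε


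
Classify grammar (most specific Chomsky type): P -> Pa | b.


Left-linear: every RHS is a terminal or one nonterminal followed by a terminal
Classification: Type 3 (Regular)


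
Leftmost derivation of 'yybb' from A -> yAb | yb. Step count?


Derivation: A => yAb => yybb
Steps: 2


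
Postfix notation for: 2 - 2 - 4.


Left to right (same or higher precedence on left)
Postfix: 2 2 - 4 -


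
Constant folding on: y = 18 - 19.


18 - 19 = -1 at compile time
Optimized: y = -1


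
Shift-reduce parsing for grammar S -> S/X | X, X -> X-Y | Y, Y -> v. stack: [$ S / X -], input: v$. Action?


no handle; shift 'v'
Action: shift


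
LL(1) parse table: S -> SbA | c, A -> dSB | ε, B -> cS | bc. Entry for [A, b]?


For [A, b]: ε is nullable and 'b' ∈ FOLLOW(A)
Entry: A -> ε


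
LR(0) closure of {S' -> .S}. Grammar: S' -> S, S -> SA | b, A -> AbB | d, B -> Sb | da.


Start: S' -> .S
For each item with dot before a nonterminal B, add B -> .γ for every B-production
Closure: [S' -> .S, S -> .SA, S -> .b]


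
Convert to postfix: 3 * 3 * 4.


Left to right (same or higher precedence on left)
Postfix: 3 3 * 4 *


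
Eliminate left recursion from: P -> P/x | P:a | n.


Left-recursive alternatives: P/x, P:a; non-recursive: n
Introduce P': P -> nP', P' -> /xP' | :aP' | ε


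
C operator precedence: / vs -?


'/' is multiplicative (level 10); '-' is additive (level 9)
Higher level binds tighter
'/' has higher precedence than '-'


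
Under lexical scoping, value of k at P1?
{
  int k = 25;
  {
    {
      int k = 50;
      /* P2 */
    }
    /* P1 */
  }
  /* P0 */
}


P1's block does not declare k; resolves to the enclosing declaration at depth 0
k = 25


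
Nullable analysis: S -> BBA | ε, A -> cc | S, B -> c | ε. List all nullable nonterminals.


A nonterminal is nullable iff some alternative derives ε (directly, or every symbol in it is nullable)
Nullable: {A, B, S}


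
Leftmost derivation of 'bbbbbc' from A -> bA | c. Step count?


Derivation: A => bA => bbA => bbbA => bbbbA => bbbbbA => bbbbbc
Steps: 6


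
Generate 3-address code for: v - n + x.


Break into single-operator statements:
t1 = v - n
t2 = t1 + x


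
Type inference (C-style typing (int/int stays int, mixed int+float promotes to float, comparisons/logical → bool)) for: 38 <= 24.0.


Operand types: int <= float
Rule: comparison yields bool
Result type: bool


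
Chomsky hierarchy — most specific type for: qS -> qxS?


LHS has context (more than one symbol) and |LHS| ≤ |RHS|
Classification: Type 1 (Context-Sensitive)


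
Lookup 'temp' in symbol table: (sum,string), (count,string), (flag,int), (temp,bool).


Lookup 'temp' → type bool


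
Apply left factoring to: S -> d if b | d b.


Common prefix: 'd'
Factored: S -> d S', S' -> if b | b


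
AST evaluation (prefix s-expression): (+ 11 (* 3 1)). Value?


Evaluate inner: (* 3 1) = 3
Evaluate root: (+ 11 3) = 14
Result: 14


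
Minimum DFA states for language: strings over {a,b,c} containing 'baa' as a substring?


KMP-style automaton: 3 progress states + 1 absorbing accept = 4
Minimal DFA: 4 states
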